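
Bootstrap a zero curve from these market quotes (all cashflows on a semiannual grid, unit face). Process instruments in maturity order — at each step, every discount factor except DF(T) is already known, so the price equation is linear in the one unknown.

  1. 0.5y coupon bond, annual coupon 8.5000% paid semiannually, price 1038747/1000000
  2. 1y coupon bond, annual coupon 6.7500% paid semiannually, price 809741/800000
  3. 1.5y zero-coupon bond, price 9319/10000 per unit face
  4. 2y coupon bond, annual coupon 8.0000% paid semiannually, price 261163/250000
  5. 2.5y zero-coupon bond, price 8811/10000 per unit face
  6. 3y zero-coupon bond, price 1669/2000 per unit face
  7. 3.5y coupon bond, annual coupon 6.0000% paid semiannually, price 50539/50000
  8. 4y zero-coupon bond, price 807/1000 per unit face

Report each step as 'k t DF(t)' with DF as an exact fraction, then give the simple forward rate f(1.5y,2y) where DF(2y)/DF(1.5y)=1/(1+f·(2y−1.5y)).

step 1 [0.5y] bond c/2=17/400: DF=(1038747/1000000 − 17/400·(0))/(1+17/400) = 2491/2500 ≈ 0.996400
step 2 [1y] bond c/2=27/800: DF=(809741/800000 − 27/800·(0.996400))/(1+27/800) = 4733/5000 ≈ 0.946600
step 3 [1.5y] zero: DF = P = 9319/10000 ≈ 0.931900
step 4 [2y] bond c/2=1/25: DF=(261163/250000 − 1/25·(0.996400+0.946600+0.931900))/(1+1/25) = 8939/10000 ≈ 0.893900
step 5 [2.5y] zero: DF = P = 8811/10000 ≈ 0.881100
step 6 [3y] zero: DF = P = 1669/2000 ≈ 0.834500
step 7 [3.5y] bond c/2=3/100: DF=(50539/50000 − 3/100·(0.996400+0.946600+0.931900+0.893900+0.881100+0.834500))/(1+3/100) = 1027/1250 ≈ 0.821600
step 8 [4y] zero: DF = P = 807/1000 ≈ 0.807000

1 1/2 2491/2500
2 1 4733/5000
3 3/2 9319/10000
4 2 8939/10000
5 5/2 8811/10000
6 3 1669/2000
7 7/2 1027/1250
8 4 807/1000
f(1.5y,2y) = ((9319/10000)/(8939/10000) − 1)/(1/2) = 760/8939 ≈ 8.5021%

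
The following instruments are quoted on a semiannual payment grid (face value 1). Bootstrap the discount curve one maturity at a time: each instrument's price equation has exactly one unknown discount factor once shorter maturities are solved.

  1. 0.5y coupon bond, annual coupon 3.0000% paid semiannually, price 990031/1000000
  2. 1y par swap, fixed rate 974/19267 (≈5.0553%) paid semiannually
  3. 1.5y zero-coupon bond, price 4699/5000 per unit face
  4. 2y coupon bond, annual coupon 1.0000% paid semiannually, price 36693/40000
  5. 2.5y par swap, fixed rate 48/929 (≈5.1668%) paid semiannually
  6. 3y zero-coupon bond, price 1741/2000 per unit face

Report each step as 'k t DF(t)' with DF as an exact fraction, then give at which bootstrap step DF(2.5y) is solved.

step 1 [0.5y] bond c/2=3/200: DF=(990031/1000000 − 3/200·(0))/(1+3/200) = 4877/5000 ≈ 0.975400
step 2 [1y] swap r/2=487/19267: DF=(1 − 487/19267·(0.975400))/(1+487/19267) = 9513/10000 ≈ 0.951300
step 3 [1.5y] zero: DF = P = 4699/5000 ≈ 0.939800
step 4 [2y] bond c/2=1/200: DF=(36693/40000 − 1/200·(0.975400+0.951300+0.939800))/(1+1/200) = 1797/2000 ≈ 0.898500
step 5 [2.5y] swap r/2=24/929: DF=(1 − 24/929·(0.975400+0.951300+0.939800+0.898500))/(1+24/929) = 22/25 ≈ 0.880000
step 6 [3y] zero: DF = P = 1741/2000 ≈ 0.870500

1 1/2 4877/5000
2 1 9513/10000
3 3/2 4699/5000
4 2 1797/2000
5 5/2 22/25
6 3 1741/2000
DF(2.5y) is solved at step 5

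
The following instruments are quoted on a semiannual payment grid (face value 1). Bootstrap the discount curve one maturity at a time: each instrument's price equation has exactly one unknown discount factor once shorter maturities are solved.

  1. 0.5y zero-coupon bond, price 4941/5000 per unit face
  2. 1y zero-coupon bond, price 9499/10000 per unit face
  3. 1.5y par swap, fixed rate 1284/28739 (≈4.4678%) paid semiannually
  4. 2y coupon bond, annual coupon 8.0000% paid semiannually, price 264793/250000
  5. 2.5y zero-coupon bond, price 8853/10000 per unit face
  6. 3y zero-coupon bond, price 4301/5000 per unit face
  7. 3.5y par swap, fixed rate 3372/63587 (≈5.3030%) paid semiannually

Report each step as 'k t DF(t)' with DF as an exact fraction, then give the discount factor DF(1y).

step 1 [0.5y] zero: DF = P = 4941/5000 ≈ 0.988200
step 2 [1y] zero: DF = P = 9499/10000 ≈ 0.949900
step 3 [1.5y] swap r/2=642/28739: DF=(1 − 642/28739·(0.988200+0.949900))/(1+642/28739) = 4679/5000 ≈ 0.935800
step 4 [2y] bond c/2=1/25: DF=(264793/250000 − 1/25·(0.988200+0.949900+0.935800))/(1+1/25) = 9079/10000 ≈ 0.907900
step 5 [2.5y] zero: DF = P = 8853/10000 ≈ 0.885300
step 6 [3y] zero: DF = P = 4301/5000 ≈ 0.860200
step 7 [3.5y] swap r/2=1686/63587: DF=(1 − 1686/63587·(0.988200+0.949900+0.935800+0.907900+0.885300+0.860200))/(1+1686/63587) = 4157/5000 ≈ 0.831400

1 1/2 4941/5000
2 1 9499/10000
3 3/2 4679/5000
4 2 9079/10000
5 5/2 8853/10000
6 3 4301/5000
7 7/2 4157/5000
DF(1y) = 9499/10000 ≈ 0.949900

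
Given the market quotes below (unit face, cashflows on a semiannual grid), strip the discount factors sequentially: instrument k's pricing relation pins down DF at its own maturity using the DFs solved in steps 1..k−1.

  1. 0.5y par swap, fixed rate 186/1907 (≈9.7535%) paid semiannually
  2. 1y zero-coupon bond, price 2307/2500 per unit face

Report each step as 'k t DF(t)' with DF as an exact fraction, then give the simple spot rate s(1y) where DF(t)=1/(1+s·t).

step 1 [0.5y] swap r/2=93/1907: DF=(1 − 93/1907·(0))/(1+93/1907) = 1907/2000 ≈ 0.953500
step 2 [1y] zero: DF = P = 2307/2500 ≈ 0.922800

1 1/2 1907/2000
2 1 2307/2500
s(1y) = (1/(2307/2500) − 1)/(1) = 193/2307 ≈ 8.3658%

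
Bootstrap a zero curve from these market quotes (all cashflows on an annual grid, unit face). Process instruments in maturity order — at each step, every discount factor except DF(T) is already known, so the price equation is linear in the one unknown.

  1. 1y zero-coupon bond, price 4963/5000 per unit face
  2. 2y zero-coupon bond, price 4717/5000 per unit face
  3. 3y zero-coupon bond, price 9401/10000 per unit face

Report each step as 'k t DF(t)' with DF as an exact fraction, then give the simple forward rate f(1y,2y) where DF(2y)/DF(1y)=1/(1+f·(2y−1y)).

step 1 [1y] zero: DF = P = 4963/5000 ≈ 0.992600
step 2 [2y] zero: DF = P = 4717/5000 ≈ 0.943400
step 3 [3y] zero: DF = P = 9401/10000 ≈ 0.940100

1 1 4963/5000
2 2 4717/5000
3 3 9401/10000
f(1y,2y) = ((4963/5000)/(4717/5000) − 1)/(1) = 246/4717 ≈ 5.2152%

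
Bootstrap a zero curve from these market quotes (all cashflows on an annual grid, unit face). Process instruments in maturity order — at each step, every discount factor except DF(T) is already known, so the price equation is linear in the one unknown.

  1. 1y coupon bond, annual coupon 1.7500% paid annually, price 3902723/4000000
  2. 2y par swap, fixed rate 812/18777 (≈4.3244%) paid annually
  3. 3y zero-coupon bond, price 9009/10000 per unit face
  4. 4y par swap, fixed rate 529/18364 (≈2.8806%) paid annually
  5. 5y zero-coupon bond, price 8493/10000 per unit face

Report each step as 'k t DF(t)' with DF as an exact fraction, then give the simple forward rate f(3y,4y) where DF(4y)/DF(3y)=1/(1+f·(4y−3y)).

1 1 9589/10000
2 2 2297/2500
3 3 9009/10000
4 4 4471/5000
5 5 8493/10000
f(3y,4y) = ((9009/10000)/(4471/5000) − 1)/(1) = 67/8942 ≈ 0.7493%

step 1 [1y] bond c/1=7/400: DF=(3902723/4000000 − 7/400·(0))/(1+7/400) = 9589/10000 ≈ 0.958900
step 2 [2y] swap r/1=812/18777: DF=(1 − 812/18777·(0.958900))/(1+812/18777) = 2297/2500 ≈ 0.918800
step 3 [3y] zero: DF = P = 9009/10000 ≈ 0.900900
step 4 [4y] swap r/1=529/18364: DF=(1 − 529/18364·(0.958900+0.918800+0.900900))/(1+529/18364) = 4471/5000 ≈ 0.894200
step 5 [5y] zero: DF = P = 8493/10000 ≈ 0.849300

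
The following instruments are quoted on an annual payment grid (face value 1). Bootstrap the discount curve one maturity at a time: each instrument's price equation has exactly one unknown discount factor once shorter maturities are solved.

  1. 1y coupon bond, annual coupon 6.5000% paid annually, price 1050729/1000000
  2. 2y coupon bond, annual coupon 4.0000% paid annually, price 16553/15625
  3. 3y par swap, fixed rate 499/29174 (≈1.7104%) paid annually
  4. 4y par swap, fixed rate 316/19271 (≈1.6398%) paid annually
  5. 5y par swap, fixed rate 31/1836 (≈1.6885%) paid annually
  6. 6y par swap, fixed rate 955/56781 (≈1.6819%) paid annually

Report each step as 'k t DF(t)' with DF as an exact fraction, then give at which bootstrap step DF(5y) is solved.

1 1 4933/5000
2 2 9807/10000
3 3 9501/10000
4 4 1171/1250
5 5 4597/5000
6 6 1809/2000
DF(5y) is solved at step 5

step 1 [1y] bond c/1=13/200: DF=(1050729/1000000 − 13/200·(0))/(1+13/200) = 4933/5000 ≈ 0.986600
step 2 [2y] bond c/1=1/25: DF=(16553/15625 − 1/25·(0.986600))/(1+1/25) = 9807/10000 ≈ 0.980700
step 3 [3y] swap r/1=499/29174: DF=(1 − 499/29174·(0.986600+0.980700))/(1+499/29174) = 9501/10000 ≈ 0.950100
step 4 [4y] swap r/1=316/19271: DF=(1 − 316/19271·(0.986600+0.980700+0.950100))/(1+316/19271) = 1171/1250 ≈ 0.936800
step 5 [5y] swap r/1=31/1836: DF=(1 − 31/1836·(0.986600+0.980700+0.950100+0.936800))/(1+31/1836) = 4597/5000 ≈ 0.919400
step 6 [6y] swap r/1=955/56781: DF=(1 − 955/56781·(0.986600+0.980700+0.950100+0.936800+0.919400))/(1+955/56781) = 1809/2000 ≈ 0.904500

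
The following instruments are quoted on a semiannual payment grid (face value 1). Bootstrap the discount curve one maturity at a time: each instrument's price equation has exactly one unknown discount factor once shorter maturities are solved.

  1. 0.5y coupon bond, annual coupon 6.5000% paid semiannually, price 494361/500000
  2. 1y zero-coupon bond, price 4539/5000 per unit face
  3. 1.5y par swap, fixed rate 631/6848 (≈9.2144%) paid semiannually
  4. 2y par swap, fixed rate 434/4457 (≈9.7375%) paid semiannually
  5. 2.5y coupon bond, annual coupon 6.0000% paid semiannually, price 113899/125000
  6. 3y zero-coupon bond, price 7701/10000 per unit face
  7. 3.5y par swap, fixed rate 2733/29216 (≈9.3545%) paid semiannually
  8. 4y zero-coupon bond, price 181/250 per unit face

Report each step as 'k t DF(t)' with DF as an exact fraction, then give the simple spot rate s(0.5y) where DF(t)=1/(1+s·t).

1 1/2 1197/1250
2 1 4539/5000
3 3/2 4369/5000
4 2 1033/1250
5 5/2 488/625
6 3 7701/10000
7 7/2 7267/10000
8 4 181/250
s(0.5y) = (1/(1197/1250) − 1)/(1/2) = 106/1197 ≈ 8.8555%

step 1 [0.5y] bond c/2=13/400: DF=(494361/500000 − 13/400·(0))/(1+13/400) = 1197/1250 ≈ 0.957600
step 2 [1y] zero: DF = P = 4539/5000 ≈ 0.907800
step 3 [1.5y] swap r/2=631/13696: DF=(1 − 631/13696·(0.957600+0.907800))/(1+631/13696) = 4369/5000 ≈ 0.873800
step 4 [2y] swap r/2=217/4457: DF=(1 − 217/4457·(0.957600+0.907800+0.873800))/(1+217/4457) = 1033/1250 ≈ 0.826400
step 5 [2.5y] bond c/2=3/100: DF=(113899/125000 − 3/100·(0.957600+0.907800+0.873800+0.826400))/(1+3/100) = 488/625 ≈ 0.780800
step 6 [3y] zero: DF = P = 7701/10000 ≈ 0.770100
step 7 [3.5y] swap r/2=2733/58432: DF=(1 − 2733/58432·(0.957600+0.907800+0.873800+0.826400+0.780800+0.770100))/(1+2733/58432) = 7267/10000 ≈ 0.726700
step 8 [4y] zero: DF = P = 181/250 ≈ 0.724000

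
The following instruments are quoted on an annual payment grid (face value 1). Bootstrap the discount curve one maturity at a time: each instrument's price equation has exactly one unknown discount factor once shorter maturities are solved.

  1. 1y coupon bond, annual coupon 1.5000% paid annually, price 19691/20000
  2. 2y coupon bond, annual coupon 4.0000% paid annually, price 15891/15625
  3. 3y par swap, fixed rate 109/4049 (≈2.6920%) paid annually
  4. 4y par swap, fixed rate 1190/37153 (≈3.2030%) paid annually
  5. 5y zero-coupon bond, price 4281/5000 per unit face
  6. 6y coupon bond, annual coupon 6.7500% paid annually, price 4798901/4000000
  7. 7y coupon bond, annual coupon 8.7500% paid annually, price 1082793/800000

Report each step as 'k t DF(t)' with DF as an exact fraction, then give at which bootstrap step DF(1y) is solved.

1 1 97/100
2 2 4703/5000
3 3 9237/10000
4 4 881/1000
5 5 4281/5000
6 6 2087/2500
7 7 506/625
DF(1y) is solved at step 1

step 1 [1y] bond c/1=3/200: DF=(19691/20000 − 3/200·(0))/(1+3/200) = 97/100 ≈ 0.970000
step 2 [2y] bond c/1=1/25: DF=(15891/15625 − 1/25·(0.970000))/(1+1/25) = 4703/5000 ≈ 0.940600
step 3 [3y] swap r/1=109/4049: DF=(1 − 109/4049·(0.970000+0.940600))/(1+109/4049) = 9237/10000 ≈ 0.923700
step 4 [4y] swap r/1=1190/37153: DF=(1 − 1190/37153·(0.970000+0.940600+0.923700))/(1+1190/37153) = 881/1000 ≈ 0.881000
step 5 [5y] zero: DF = P = 4281/5000 ≈ 0.856200
step 6 [6y] bond c/1=27/400: DF=(4798901/4000000 − 27/400·(0.970000+0.940600+0.923700+0.881000+0.856200))/(1+27/400) = 2087/2500 ≈ 0.834800
step 7 [7y] bond c/1=7/80: DF=(1082793/800000 − 7/80·(0.970000+0.940600+0.923700+0.881000+0.856200+0.834800))/(1+7/80) = 506/625 ≈ 0.809600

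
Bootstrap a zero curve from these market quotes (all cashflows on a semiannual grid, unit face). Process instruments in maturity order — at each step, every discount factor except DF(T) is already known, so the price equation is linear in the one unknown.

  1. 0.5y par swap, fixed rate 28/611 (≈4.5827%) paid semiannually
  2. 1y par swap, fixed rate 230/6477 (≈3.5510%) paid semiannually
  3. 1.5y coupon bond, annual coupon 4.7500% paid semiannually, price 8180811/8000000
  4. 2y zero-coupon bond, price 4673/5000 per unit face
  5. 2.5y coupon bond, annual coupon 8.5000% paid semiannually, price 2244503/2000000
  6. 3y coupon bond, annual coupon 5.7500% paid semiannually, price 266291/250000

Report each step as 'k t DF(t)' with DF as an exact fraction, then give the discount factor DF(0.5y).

step 1 [0.5y] swap r/2=14/611: DF=(1 − 14/611·(0))/(1+14/611) = 611/625 ≈ 0.977600
step 2 [1y] swap r/2=115/6477: DF=(1 − 115/6477·(0.977600))/(1+115/6477) = 1931/2000 ≈ 0.965500
step 3 [1.5y] bond c/2=19/800: DF=(8180811/8000000 − 19/800·(0.977600+0.965500))/(1+19/800) = 4769/5000 ≈ 0.953800
step 4 [2y] zero: DF = P = 4673/5000 ≈ 0.934600
step 5 [2.5y] bond c/2=17/400: DF=(2244503/2000000 − 17/400·(0.977600+0.965500+0.953800+0.934600))/(1+17/400) = 9203/10000 ≈ 0.920300
step 6 [3y] bond c/2=23/800: DF=(266291/250000 − 23/800·(0.977600+0.965500+0.953800+0.934600+0.920300))/(1+23/800) = 4513/5000 ≈ 0.902600

1 1/2 611/625
2 1 1931/2000
3 3/2 4769/5000
4 2 4673/5000
5 5/2 9203/10000
6 3 4513/5000
DF(0.5y) = 611/625 ≈ 0.977600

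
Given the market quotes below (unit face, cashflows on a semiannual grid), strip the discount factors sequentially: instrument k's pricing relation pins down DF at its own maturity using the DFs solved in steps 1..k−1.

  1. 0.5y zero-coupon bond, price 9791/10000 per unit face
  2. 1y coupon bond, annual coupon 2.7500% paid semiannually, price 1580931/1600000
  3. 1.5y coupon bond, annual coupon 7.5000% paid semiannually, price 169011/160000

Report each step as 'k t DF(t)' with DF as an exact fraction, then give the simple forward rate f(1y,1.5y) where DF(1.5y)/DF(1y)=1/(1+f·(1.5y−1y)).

1 1/2 9791/10000
2 1 4807/5000
3 3/2 237/250
f(1y,1.5y) = ((4807/5000)/(237/250) − 1)/(1/2) = 67/2370 ≈ 2.8270%

step 1 [0.5y] zero: DF = P = 9791/10000 ≈ 0.979100
step 2 [1y] bond c/2=11/800: DF=(1580931/1600000 − 11/800·(0.979100))/(1+11/800) = 4807/5000 ≈ 0.961400
step 3 [1.5y] bond c/2=3/80: DF=(169011/160000 − 3/80·(0.979100+0.961400))/(1+3/80) = 237/250 ≈ 0.948000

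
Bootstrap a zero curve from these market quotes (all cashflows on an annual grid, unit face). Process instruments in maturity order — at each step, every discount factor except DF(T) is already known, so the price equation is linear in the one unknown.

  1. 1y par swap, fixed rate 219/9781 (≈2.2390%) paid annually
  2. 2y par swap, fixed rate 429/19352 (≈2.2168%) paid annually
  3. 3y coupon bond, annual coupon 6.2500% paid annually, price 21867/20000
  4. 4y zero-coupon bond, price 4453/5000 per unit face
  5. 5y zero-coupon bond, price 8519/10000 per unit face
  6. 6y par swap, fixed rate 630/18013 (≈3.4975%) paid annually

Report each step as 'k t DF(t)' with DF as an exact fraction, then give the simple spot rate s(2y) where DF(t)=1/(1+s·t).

step 1 [1y] swap r/1=219/9781: DF=(1 − 219/9781·(0))/(1+219/9781) = 9781/10000 ≈ 0.978100
step 2 [2y] swap r/1=429/19352: DF=(1 − 429/19352·(0.978100))/(1+429/19352) = 9571/10000 ≈ 0.957100
step 3 [3y] bond c/1=1/16: DF=(21867/20000 − 1/16·(0.978100+0.957100))/(1+1/16) = 572/625 ≈ 0.915200
step 4 [4y] zero: DF = P = 4453/5000 ≈ 0.890600
step 5 [5y] zero: DF = P = 8519/10000 ≈ 0.851900
step 6 [6y] swap r/1=630/18013: DF=(1 − 630/18013·(0.978100+0.957100+0.915200+0.890600+0.851900))/(1+630/18013) = 811/1000 ≈ 0.811000

1 1 9781/10000
2 2 9571/10000
3 3 572/625
4 4 4453/5000
5 5 8519/10000
6 6 811/1000
s(2y) = (1/(9571/10000) − 1)/(2) = 429/19142 ≈ 2.2411%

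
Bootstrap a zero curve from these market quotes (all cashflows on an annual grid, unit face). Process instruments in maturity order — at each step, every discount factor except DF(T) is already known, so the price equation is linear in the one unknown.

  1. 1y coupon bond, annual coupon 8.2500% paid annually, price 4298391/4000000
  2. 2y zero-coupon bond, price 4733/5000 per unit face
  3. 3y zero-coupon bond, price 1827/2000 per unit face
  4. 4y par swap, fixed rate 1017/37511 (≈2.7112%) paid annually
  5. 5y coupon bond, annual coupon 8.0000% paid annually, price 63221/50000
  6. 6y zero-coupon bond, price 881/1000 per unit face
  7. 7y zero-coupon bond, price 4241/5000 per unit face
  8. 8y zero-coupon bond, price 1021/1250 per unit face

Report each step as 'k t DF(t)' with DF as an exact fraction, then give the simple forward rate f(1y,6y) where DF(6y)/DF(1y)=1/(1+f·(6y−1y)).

step 1 [1y] bond c/1=33/400: DF=(4298391/4000000 − 33/400·(0))/(1+33/400) = 9927/10000 ≈ 0.992700
step 2 [2y] zero: DF = P = 4733/5000 ≈ 0.946600
step 3 [3y] zero: DF = P = 1827/2000 ≈ 0.913500
step 4 [4y] swap r/1=1017/37511: DF=(1 − 1017/37511·(0.992700+0.946600+0.913500))/(1+1017/37511) = 8983/10000 ≈ 0.898300
step 5 [5y] bond c/1=2/25: DF=(63221/50000 − 2/25·(0.992700+0.946600+0.913500+0.898300))/(1+2/25) = 8929/10000 ≈ 0.892900
step 6 [6y] zero: DF = P = 881/1000 ≈ 0.881000
step 7 [7y] zero: DF = P = 4241/5000 ≈ 0.848200
step 8 [8y] zero: DF = P = 1021/1250 ≈ 0.816800

1 1 9927/10000
2 2 4733/5000
3 3 1827/2000
4 4 8983/10000
5 5 8929/10000
6 6 881/1000
7 7 4241/5000
8 8 1021/1250
f(1y,6y) = ((9927/10000)/(881/1000) − 1)/(5) = 1117/44050 ≈ 2.5358%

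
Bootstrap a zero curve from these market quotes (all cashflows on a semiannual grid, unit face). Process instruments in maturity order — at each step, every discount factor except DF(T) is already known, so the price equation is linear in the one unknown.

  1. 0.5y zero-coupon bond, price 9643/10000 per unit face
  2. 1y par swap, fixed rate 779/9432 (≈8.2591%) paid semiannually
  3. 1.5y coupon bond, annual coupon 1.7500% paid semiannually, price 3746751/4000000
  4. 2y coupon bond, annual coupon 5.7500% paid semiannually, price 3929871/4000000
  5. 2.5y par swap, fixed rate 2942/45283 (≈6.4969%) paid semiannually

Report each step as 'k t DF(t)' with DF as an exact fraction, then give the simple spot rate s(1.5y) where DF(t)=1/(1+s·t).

1 1/2 9643/10000
2 1 9221/10000
3 3/2 4561/5000
4 2 548/625
5 5/2 8529/10000
s(1.5y) = (1/(4561/5000) − 1)/(3/2) = 878/13683 ≈ 6.4167%

step 1 [0.5y] zero: DF = P = 9643/10000 ≈ 0.964300
step 2 [1y] swap r/2=779/18864: DF=(1 − 779/18864·(0.964300))/(1+779/18864) = 9221/10000 ≈ 0.922100
step 3 [1.5y] bond c/2=7/800: DF=(3746751/4000000 − 7/800·(0.964300+0.922100))/(1+7/800) = 4561/5000 ≈ 0.912200
step 4 [2y] bond c/2=23/800: DF=(3929871/4000000 − 23/800·(0.964300+0.922100+0.912200))/(1+23/800) = 548/625 ≈ 0.876800
step 5 [2.5y] swap r/2=1471/45283: DF=(1 − 1471/45283·(0.964300+0.922100+0.912200+0.876800))/(1+1471/45283) = 8529/10000 ≈ 0.852900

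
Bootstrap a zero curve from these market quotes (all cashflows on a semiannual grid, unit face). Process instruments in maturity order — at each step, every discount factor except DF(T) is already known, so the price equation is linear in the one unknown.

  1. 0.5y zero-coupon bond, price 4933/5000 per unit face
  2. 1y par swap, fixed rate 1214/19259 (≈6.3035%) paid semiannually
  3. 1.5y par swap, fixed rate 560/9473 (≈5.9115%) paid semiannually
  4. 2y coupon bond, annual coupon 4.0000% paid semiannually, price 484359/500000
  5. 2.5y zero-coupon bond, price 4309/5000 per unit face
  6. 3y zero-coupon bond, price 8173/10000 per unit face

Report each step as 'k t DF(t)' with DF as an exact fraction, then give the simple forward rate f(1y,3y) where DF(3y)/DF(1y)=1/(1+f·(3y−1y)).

1 1/2 4933/5000
2 1 9393/10000
3 3/2 229/250
4 2 447/500
5 5/2 4309/5000
6 3 8173/10000
f(1y,3y) = ((9393/10000)/(8173/10000) − 1)/(2) = 610/8173 ≈ 7.4636%

step 1 [0.5y] zero: DF = P = 4933/5000 ≈ 0.986600
step 2 [1y] swap r/2=607/19259: DF=(1 − 607/19259·(0.986600))/(1+607/19259) = 9393/10000 ≈ 0.939300
step 3 [1.5y] swap r/2=280/9473: DF=(1 − 280/9473·(0.986600+0.939300))/(1+280/9473) = 229/250 ≈ 0.916000
step 4 [2y] bond c/2=1/50: DF=(484359/500000 − 1/50·(0.986600+0.939300+0.916000))/(1+1/50) = 447/500 ≈ 0.894000
step 5 [2.5y] zero: DF = P = 4309/5000 ≈ 0.861800
step 6 [3y] zero: DF = P = 8173/10000 ≈ 0.817300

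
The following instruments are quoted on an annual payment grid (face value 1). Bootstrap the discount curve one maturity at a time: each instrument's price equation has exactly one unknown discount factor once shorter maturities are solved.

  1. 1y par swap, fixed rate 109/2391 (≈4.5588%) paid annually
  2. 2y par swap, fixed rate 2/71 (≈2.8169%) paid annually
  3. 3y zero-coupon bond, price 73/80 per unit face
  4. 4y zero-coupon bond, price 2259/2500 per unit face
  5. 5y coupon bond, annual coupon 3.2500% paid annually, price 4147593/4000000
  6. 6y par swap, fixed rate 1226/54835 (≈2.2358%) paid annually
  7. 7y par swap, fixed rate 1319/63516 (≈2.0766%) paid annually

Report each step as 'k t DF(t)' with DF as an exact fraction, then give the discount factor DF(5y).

step 1 [1y] swap r/1=109/2391: DF=(1 − 109/2391·(0))/(1+109/2391) = 2391/2500 ≈ 0.956400
step 2 [2y] swap r/1=2/71: DF=(1 − 2/71·(0.956400))/(1+2/71) = 1183/1250 ≈ 0.946400
step 3 [3y] zero: DF = P = 73/80 ≈ 0.912500
step 4 [4y] zero: DF = P = 2259/2500 ≈ 0.903600
step 5 [5y] bond c/1=13/400: DF=(4147593/4000000 − 13/400·(0.956400+0.946400+0.912500+0.903600))/(1+13/400) = 1109/1250 ≈ 0.887200
step 6 [6y] swap r/1=1226/54835: DF=(1 − 1226/54835·(0.956400+0.946400+0.912500+0.903600+0.887200))/(1+1226/54835) = 4387/5000 ≈ 0.877400
step 7 [7y] swap r/1=1319/63516: DF=(1 − 1319/63516·(0.956400+0.946400+0.912500+0.903600+0.887200+0.877400))/(1+1319/63516) = 8681/10000 ≈ 0.868100

1 1 2391/2500
2 2 1183/1250
3 3 73/80
4 4 2259/2500
5 5 1109/1250
6 6 4387/5000
7 7 8681/10000
DF(5y) = 1109/1250 ≈ 0.887200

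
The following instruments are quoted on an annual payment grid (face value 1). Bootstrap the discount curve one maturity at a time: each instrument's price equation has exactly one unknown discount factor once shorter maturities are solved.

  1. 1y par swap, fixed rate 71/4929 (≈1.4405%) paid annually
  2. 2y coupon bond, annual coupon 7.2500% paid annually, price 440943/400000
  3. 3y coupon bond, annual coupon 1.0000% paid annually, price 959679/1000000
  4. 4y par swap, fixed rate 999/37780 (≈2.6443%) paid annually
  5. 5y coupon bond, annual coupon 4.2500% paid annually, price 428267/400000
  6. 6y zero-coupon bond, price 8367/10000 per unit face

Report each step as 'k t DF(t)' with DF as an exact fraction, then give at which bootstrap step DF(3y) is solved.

1 1 4929/5000
2 2 2403/2500
3 3 9309/10000
4 4 9001/10000
5 5 873/1000
6 6 8367/10000
DF(3y) is solved at step 3

step 1 [1y] swap r/1=71/4929: DF=(1 − 71/4929·(0))/(1+71/4929) = 4929/5000 ≈ 0.985800
step 2 [2y] bond c/1=29/400: DF=(440943/400000 − 29/400·(0.985800))/(1+29/400) = 2403/2500 ≈ 0.961200
step 3 [3y] bond c/1=1/100: DF=(959679/1000000 − 1/100·(0.985800+0.961200))/(1+1/100) = 9309/10000 ≈ 0.930900
step 4 [4y] swap r/1=999/37780: DF=(1 − 999/37780·(0.985800+0.961200+0.930900))/(1+999/37780) = 9001/10000 ≈ 0.900100
step 5 [5y] bond c/1=17/400: DF=(428267/400000 − 17/400·(0.985800+0.961200+0.930900+0.900100))/(1+17/400) = 873/1000 ≈ 0.873000
step 6 [6y] zero: DF = P = 8367/10000 ≈ 0.836700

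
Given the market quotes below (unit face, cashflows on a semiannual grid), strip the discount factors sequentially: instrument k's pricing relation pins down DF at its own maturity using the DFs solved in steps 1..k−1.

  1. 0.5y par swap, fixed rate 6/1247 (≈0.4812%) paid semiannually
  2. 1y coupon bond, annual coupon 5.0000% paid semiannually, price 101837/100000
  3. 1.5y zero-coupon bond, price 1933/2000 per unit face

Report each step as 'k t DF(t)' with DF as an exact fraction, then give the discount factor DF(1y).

step 1 [0.5y] swap r/2=3/1247: DF=(1 − 3/1247·(0))/(1+3/1247) = 1247/1250 ≈ 0.997600
step 2 [1y] bond c/2=1/40: DF=(101837/100000 − 1/40·(0.997600))/(1+1/40) = 2423/2500 ≈ 0.969200
step 3 [1.5y] zero: DF = P = 1933/2000 ≈ 0.966500

1 1/2 1247/1250
2 1 2423/2500
3 3/2 1933/2000
DF(1y) = 2423/2500 ≈ 0.969200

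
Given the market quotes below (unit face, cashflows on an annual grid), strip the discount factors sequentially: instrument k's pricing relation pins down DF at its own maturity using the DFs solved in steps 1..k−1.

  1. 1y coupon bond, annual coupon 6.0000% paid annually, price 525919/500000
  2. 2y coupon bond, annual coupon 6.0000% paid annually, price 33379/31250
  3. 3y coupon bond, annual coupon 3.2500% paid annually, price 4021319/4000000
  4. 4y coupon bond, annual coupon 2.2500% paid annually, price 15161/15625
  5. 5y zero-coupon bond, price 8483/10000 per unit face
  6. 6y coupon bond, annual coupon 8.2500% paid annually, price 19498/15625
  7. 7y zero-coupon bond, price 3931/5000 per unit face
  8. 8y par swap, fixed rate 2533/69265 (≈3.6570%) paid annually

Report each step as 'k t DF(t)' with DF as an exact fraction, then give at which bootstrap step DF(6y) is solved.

step 1 [1y] bond c/1=3/50: DF=(525919/500000 − 3/50·(0))/(1+3/50) = 9923/10000 ≈ 0.992300
step 2 [2y] bond c/1=3/50: DF=(33379/31250 − 3/50·(0.992300))/(1+3/50) = 1903/2000 ≈ 0.951500
step 3 [3y] bond c/1=13/400: DF=(4021319/4000000 − 13/400·(0.992300+0.951500))/(1+13/400) = 73/80 ≈ 0.912500
step 4 [4y] bond c/1=9/400: DF=(15161/15625 − 9/400·(0.992300+0.951500+0.912500))/(1+9/400) = 8861/10000 ≈ 0.886100
step 5 [5y] zero: DF = P = 8483/10000 ≈ 0.848300
step 6 [6y] bond c/1=33/400: DF=(19498/15625 − 33/400·(0.992300+0.951500+0.912500+0.886100+0.848300))/(1+33/400) = 8029/10000 ≈ 0.802900
step 7 [7y] zero: DF = P = 3931/5000 ≈ 0.786200
step 8 [8y] swap r/1=2533/69265: DF=(1 − 2533/69265·(0.992300+0.951500+0.912500+0.886100+0.848300+0.802900+0.786200))/(1+2533/69265) = 7467/10000 ≈ 0.746700

1 1 9923/10000
2 2 1903/2000
3 3 73/80
4 4 8861/10000
5 5 8483/10000
6 6 8029/10000
7 7 3931/5000
8 8 7467/10000
DF(6y) is solved at step 6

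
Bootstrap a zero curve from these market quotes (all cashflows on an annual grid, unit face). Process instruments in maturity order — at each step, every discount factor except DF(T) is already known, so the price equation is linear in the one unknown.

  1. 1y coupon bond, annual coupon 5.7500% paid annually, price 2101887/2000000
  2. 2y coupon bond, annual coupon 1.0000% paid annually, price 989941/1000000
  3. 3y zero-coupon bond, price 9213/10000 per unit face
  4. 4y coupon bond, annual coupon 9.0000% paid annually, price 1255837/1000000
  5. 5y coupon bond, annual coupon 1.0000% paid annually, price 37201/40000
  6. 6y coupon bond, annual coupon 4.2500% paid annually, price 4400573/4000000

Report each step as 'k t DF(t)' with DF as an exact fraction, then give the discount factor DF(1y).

1 1 4969/5000
2 2 9703/10000
3 3 9213/10000
4 4 9139/10000
5 5 552/625
6 6 2161/2500
DF(1y) = 4969/5000 ≈ 0.993800

step 1 [1y] bond c/1=23/400: DF=(2101887/2000000 − 23/400·(0))/(1+23/400) = 4969/5000 ≈ 0.993800
step 2 [2y] bond c/1=1/100: DF=(989941/1000000 − 1/100·(0.993800))/(1+1/100) = 9703/10000 ≈ 0.970300
step 3 [3y] zero: DF = P = 9213/10000 ≈ 0.921300
step 4 [4y] bond c/1=9/100: DF=(1255837/1000000 − 9/100·(0.993800+0.970300+0.921300))/(1+9/100) = 9139/10000 ≈ 0.913900
step 5 [5y] bond c/1=1/100: DF=(37201/40000 − 1/100·(0.993800+0.970300+0.921300+0.913900))/(1+1/100) = 552/625 ≈ 0.883200
step 6 [6y] bond c/1=17/400: DF=(4400573/4000000 − 17/400·(0.993800+0.970300+0.921300+0.913900+0.883200))/(1+17/400) = 2161/2500 ≈ 0.864400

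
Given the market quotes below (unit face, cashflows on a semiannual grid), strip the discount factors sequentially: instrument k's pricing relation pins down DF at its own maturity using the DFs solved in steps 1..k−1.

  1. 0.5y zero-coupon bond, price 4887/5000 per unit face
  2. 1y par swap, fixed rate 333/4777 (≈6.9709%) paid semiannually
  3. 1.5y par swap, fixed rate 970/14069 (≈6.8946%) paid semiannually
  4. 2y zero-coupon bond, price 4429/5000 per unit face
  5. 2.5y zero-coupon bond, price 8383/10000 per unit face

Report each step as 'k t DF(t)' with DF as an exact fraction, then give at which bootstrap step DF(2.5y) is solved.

1 1/2 4887/5000
2 1 4667/5000
3 3/2 903/1000
4 2 4429/5000
5 5/2 8383/10000
DF(2.5y) is solved at step 5

step 1 [0.5y] zero: DF = P = 4887/5000 ≈ 0.977400
step 2 [1y] swap r/2=333/9554: DF=(1 − 333/9554·(0.977400))/(1+333/9554) = 4667/5000 ≈ 0.933400
step 3 [1.5y] swap r/2=485/14069: DF=(1 − 485/14069·(0.977400+0.933400))/(1+485/14069) = 903/1000 ≈ 0.903000
step 4 [2y] zero: DF = P = 4429/5000 ≈ 0.885800
step 5 [2.5y] zero: DF = P = 8383/10000 ≈ 0.838300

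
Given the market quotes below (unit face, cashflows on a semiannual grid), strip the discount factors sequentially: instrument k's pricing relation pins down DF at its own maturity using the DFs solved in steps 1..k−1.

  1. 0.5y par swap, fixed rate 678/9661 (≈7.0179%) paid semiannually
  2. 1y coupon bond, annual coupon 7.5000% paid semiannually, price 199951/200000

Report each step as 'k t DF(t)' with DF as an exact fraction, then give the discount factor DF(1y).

step 1 [0.5y] swap r/2=339/9661: DF=(1 − 339/9661·(0))/(1+339/9661) = 9661/10000 ≈ 0.966100
step 2 [1y] bond c/2=3/80: DF=(199951/200000 − 3/80·(0.966100))/(1+3/80) = 9287/10000 ≈ 0.928700

1 1/2 9661/10000
2 1 9287/10000
DF(1y) = 9287/10000 ≈ 0.928700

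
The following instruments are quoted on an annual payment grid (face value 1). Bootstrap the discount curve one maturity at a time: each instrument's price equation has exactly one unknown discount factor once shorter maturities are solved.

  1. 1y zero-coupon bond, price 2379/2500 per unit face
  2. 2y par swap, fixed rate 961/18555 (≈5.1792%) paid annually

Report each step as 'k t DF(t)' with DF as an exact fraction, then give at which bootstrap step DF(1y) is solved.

1 1 2379/2500
2 2 9039/10000
DF(1y) is solved at step 1

step 1 [1y] zero: DF = P = 2379/2500 ≈ 0.951600
step 2 [2y] swap r/1=961/18555: DF=(1 − 961/18555·(0.951600))/(1+961/18555) = 9039/10000 ≈ 0.903900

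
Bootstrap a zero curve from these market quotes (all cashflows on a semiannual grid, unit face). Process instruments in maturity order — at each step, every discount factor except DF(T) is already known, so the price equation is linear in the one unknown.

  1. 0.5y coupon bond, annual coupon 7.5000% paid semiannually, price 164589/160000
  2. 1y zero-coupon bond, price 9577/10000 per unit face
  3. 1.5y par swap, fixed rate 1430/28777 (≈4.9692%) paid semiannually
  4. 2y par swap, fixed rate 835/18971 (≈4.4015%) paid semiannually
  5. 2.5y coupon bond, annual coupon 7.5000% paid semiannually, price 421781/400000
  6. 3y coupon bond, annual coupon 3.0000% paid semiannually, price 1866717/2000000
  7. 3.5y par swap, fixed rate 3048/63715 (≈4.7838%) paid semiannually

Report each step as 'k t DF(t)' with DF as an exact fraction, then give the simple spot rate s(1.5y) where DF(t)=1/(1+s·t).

1 1/2 1983/2000
2 1 9577/10000
3 3/2 1857/2000
4 2 1833/2000
5 5/2 1099/1250
6 3 1701/2000
7 7/2 2119/2500
s(1.5y) = (1/(1857/2000) − 1)/(3/2) = 286/5571 ≈ 5.1337%

step 1 [0.5y] bond c/2=3/80: DF=(164589/160000 − 3/80·(0))/(1+3/80) = 1983/2000 ≈ 0.991500
step 2 [1y] zero: DF = P = 9577/10000 ≈ 0.957700
step 3 [1.5y] swap r/2=715/28777: DF=(1 − 715/28777·(0.991500+0.957700))/(1+715/28777) = 1857/2000 ≈ 0.928500
step 4 [2y] swap r/2=835/37942: DF=(1 − 835/37942·(0.991500+0.957700+0.928500))/(1+835/37942) = 1833/2000 ≈ 0.916500
step 5 [2.5y] bond c/2=3/80: DF=(421781/400000 − 3/80·(0.991500+0.957700+0.928500+0.916500))/(1+3/80) = 1099/1250 ≈ 0.879200
step 6 [3y] bond c/2=3/200: DF=(1866717/2000000 − 3/200·(0.991500+0.957700+0.928500+0.916500+0.879200))/(1+3/200) = 1701/2000 ≈ 0.850500
step 7 [3.5y] swap r/2=1524/63715: DF=(1 − 1524/63715·(0.991500+0.957700+0.928500+0.916500+0.879200+0.850500))/(1+1524/63715) = 2119/2500 ≈ 0.847600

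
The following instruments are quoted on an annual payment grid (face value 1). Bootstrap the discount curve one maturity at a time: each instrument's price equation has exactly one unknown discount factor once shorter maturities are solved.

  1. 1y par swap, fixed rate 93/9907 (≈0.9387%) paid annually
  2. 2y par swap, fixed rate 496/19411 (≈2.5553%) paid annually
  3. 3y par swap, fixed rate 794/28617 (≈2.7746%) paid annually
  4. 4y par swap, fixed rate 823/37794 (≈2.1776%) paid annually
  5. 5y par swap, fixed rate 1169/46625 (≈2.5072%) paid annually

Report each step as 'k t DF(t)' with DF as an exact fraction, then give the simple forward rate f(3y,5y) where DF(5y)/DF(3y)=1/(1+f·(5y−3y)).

1 1 9907/10000
2 2 594/625
3 3 4603/5000
4 4 9177/10000
5 5 8831/10000
f(3y,5y) = ((4603/5000)/(8831/10000) − 1)/(2) = 375/17662 ≈ 2.1232%

step 1 [1y] swap r/1=93/9907: DF=(1 − 93/9907·(0))/(1+93/9907) = 9907/10000 ≈ 0.990700
step 2 [2y] swap r/1=496/19411: DF=(1 − 496/19411·(0.990700))/(1+496/19411) = 594/625 ≈ 0.950400
step 3 [3y] swap r/1=794/28617: DF=(1 − 794/28617·(0.990700+0.950400))/(1+794/28617) = 4603/5000 ≈ 0.920600
step 4 [4y] swap r/1=823/37794: DF=(1 − 823/37794·(0.990700+0.950400+0.920600))/(1+823/37794) = 9177/10000 ≈ 0.917700
step 5 [5y] swap r/1=1169/46625: DF=(1 − 1169/46625·(0.990700+0.950400+0.920600+0.917700))/(1+1169/46625) = 8831/10000 ≈ 0.883100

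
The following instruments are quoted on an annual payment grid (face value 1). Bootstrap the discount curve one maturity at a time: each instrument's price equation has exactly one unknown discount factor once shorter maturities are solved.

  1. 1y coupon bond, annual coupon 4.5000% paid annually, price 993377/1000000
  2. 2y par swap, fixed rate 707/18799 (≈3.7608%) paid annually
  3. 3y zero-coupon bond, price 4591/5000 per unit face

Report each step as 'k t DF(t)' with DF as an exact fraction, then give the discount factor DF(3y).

step 1 [1y] bond c/1=9/200: DF=(993377/1000000 − 9/200·(0))/(1+9/200) = 4753/5000 ≈ 0.950600
step 2 [2y] swap r/1=707/18799: DF=(1 − 707/18799·(0.950600))/(1+707/18799) = 9293/10000 ≈ 0.929300
step 3 [3y] zero: DF = P = 4591/5000 ≈ 0.918200

1 1 4753/5000
2 2 9293/10000
3 3 4591/5000
DF(3y) = 4591/5000 ≈ 0.918200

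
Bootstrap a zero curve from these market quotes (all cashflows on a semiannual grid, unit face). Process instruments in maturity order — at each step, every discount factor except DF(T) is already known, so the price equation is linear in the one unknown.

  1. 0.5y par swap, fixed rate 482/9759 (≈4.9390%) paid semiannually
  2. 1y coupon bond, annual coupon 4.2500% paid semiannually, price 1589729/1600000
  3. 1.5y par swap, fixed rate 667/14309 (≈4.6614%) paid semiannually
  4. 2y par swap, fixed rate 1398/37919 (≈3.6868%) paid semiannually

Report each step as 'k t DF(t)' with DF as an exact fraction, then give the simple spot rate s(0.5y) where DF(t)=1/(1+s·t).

step 1 [0.5y] swap r/2=241/9759: DF=(1 − 241/9759·(0))/(1+241/9759) = 9759/10000 ≈ 0.975900
step 2 [1y] bond c/2=17/800: DF=(1589729/1600000 − 17/800·(0.975900))/(1+17/800) = 4763/5000 ≈ 0.952600
step 3 [1.5y] swap r/2=667/28618: DF=(1 − 667/28618·(0.975900+0.952600))/(1+667/28618) = 9333/10000 ≈ 0.933300
step 4 [2y] swap r/2=699/37919: DF=(1 − 699/37919·(0.975900+0.952600+0.933300))/(1+699/37919) = 9301/10000 ≈ 0.930100

1 1/2 9759/10000
2 1 4763/5000
3 3/2 9333/10000
4 2 9301/10000
s(0.5y) = (1/(9759/10000) − 1)/(1/2) = 482/9759 ≈ 4.9390%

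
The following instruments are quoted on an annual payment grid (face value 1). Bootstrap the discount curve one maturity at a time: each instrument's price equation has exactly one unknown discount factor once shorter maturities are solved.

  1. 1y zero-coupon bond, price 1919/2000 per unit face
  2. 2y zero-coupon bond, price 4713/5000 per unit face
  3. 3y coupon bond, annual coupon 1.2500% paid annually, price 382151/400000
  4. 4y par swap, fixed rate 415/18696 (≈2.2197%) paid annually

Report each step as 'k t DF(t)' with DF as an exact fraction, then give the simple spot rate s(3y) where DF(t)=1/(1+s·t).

1 1 1919/2000
2 2 4713/5000
3 3 9201/10000
4 4 917/1000
s(3y) = (1/(9201/10000) − 1)/(3) = 799/27603 ≈ 2.8946%

step 1 [1y] zero: DF = P = 1919/2000 ≈ 0.959500
step 2 [2y] zero: DF = P = 4713/5000 ≈ 0.942600
step 3 [3y] bond c/1=1/80: DF=(382151/400000 − 1/80·(0.959500+0.942600))/(1+1/80) = 9201/10000 ≈ 0.920100
step 4 [4y] swap r/1=415/18696: DF=(1 − 415/18696·(0.959500+0.942600+0.920100))/(1+415/18696) = 917/1000 ≈ 0.917000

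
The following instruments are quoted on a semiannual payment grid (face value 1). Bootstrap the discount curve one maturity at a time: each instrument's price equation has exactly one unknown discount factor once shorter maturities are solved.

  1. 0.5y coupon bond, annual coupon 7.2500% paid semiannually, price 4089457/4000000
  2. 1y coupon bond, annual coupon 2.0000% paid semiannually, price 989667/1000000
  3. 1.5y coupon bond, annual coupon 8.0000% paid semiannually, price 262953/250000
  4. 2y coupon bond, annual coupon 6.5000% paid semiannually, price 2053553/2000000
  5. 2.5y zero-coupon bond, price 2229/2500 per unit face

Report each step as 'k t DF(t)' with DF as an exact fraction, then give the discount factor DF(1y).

step 1 [0.5y] bond c/2=29/800: DF=(4089457/4000000 − 29/800·(0))/(1+29/800) = 4933/5000 ≈ 0.986600
step 2 [1y] bond c/2=1/100: DF=(989667/1000000 − 1/100·(0.986600))/(1+1/100) = 9701/10000 ≈ 0.970100
step 3 [1.5y] bond c/2=1/25: DF=(262953/250000 − 1/25·(0.986600+0.970100))/(1+1/25) = 9361/10000 ≈ 0.936100
step 4 [2y] bond c/2=13/400: DF=(2053553/2000000 − 13/400·(0.986600+0.970100+0.936100))/(1+13/400) = 4517/5000 ≈ 0.903400
step 5 [2.5y] zero: DF = P = 2229/2500 ≈ 0.891600

1 1/2 4933/5000
2 1 9701/10000
3 3/2 9361/10000
4 2 4517/5000
5 5/2 2229/2500
DF(1y) = 9701/10000 ≈ 0.970100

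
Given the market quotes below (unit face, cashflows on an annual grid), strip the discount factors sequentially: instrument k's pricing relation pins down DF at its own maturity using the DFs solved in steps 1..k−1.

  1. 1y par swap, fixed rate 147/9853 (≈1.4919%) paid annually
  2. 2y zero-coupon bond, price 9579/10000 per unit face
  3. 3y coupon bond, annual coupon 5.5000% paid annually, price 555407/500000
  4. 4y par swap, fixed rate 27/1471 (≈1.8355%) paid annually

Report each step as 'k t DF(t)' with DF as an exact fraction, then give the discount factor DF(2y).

1 1 9853/10000
2 2 9579/10000
3 3 2379/2500
4 4 4649/5000
DF(2y) = 9579/10000 ≈ 0.957900

step 1 [1y] swap r/1=147/9853: DF=(1 − 147/9853·(0))/(1+147/9853) = 9853/10000 ≈ 0.985300
step 2 [2y] zero: DF = P = 9579/10000 ≈ 0.957900
step 3 [3y] bond c/1=11/200: DF=(555407/500000 − 11/200·(0.985300+0.957900))/(1+11/200) = 2379/2500 ≈ 0.951600
step 4 [4y] swap r/1=27/1471: DF=(1 − 27/1471·(0.985300+0.957900+0.951600))/(1+27/1471) = 4649/5000 ≈ 0.929800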